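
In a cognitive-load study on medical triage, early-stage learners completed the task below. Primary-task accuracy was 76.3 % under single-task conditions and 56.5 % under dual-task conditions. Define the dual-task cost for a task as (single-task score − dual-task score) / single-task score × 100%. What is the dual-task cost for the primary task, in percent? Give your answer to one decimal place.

26.0

Cost = (76.3 − 56.5) / 76.3 × 100%
     = 19.8000 / 76.3 × 100% = 25.9502%.
≈ 26.0%.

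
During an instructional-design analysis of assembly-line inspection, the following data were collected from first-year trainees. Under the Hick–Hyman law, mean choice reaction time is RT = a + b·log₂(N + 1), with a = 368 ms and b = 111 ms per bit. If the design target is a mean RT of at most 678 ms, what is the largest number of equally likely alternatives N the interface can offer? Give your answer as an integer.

5

Set 368 + 111·log₂(N + 1) ≤ 678.
log₂(N + 1) ≤ (678 − 368) / 111 = 2.7928.
N + 1 ≤ 2^2.7928 = 6.9297.
N ≤ 5.9297, so the largest integer N is 5.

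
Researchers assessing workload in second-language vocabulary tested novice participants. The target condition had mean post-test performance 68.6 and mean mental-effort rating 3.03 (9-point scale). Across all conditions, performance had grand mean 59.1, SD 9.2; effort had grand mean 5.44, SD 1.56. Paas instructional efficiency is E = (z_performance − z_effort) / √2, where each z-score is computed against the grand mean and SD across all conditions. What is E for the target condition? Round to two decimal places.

z_performance = (68.6 − 59.1) / 9.2 = 9.5000 / 9.2 = 1.0326.
z_effort = (3.03 − 5.44) / 1.56 = -2.4100 / 1.56 = -1.5449.
z_P − z_E = 1.0326 − (-1.5449) = 2.5775.
E = 2.5775 / √2 = 2.5775 / 1.41421 = 1.8226 ≈ 1.82.

1.82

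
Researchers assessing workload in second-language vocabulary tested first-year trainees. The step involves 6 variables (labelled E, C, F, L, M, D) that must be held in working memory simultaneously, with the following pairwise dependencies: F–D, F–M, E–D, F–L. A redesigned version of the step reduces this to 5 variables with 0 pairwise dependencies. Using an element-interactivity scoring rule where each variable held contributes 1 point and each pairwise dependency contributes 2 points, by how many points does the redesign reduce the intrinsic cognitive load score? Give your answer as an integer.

9

Original: 6 × 1 + 4 × 2 = 6 + 8 = 14.
Redesigned: 5 × 1 + 0 × 2 = 5 + 0 = 5.
Reduction = 14 − 5 = 9.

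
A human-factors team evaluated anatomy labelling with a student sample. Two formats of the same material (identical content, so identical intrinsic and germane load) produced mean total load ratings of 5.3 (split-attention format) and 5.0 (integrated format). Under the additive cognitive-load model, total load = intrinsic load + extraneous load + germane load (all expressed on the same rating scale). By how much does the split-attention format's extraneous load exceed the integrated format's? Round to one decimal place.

0.3

Intrinsic and germane load are equal across formats, so the difference in total load equals the difference in extraneous load.
Extraneous-load difference = 5.3 − 5.0 = 0.3.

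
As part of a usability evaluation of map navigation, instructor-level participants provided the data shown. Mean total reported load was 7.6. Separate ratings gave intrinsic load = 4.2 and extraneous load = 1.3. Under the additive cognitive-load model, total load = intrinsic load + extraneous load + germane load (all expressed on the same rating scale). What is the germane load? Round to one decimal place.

germane load = total − intrinsic − extraneous
             = 7.6 − 4.2 − 1.3 = 2.1.

2.1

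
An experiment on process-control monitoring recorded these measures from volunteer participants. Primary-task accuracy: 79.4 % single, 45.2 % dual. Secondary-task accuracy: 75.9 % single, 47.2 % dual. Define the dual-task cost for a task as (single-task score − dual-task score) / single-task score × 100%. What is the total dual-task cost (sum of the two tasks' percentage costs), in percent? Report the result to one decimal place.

80.9

Primary cost = (79.4 − 45.2) / 79.4 × 100% = 43.0730%.
Secondary cost = (75.9 − 47.2) / 75.9 × 100% = 37.8129%.
Total = 43.0730% + 37.8129% = 80.8859% ≈ 80.9%.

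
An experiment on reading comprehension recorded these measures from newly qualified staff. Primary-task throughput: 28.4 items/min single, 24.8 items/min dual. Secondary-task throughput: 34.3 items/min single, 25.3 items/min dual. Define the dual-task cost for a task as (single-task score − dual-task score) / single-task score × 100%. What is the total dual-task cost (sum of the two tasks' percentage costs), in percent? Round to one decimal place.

38.9

Primary cost = (28.4 − 24.8) / 28.4 × 100% = 12.6761%.
Secondary cost = (34.3 − 25.3) / 34.3 × 100% = 26.2391%.
Total = 12.6761% + 26.2391% = 38.9152% ≈ 38.9%.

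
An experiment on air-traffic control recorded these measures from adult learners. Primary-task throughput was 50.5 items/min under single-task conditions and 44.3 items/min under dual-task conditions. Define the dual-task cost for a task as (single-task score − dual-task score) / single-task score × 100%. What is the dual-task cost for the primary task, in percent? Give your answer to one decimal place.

Cost = (50.5 − 44.3) / 50.5 × 100%
     = 6.2000 / 50.5 × 100% = 12.2772%.
≈ 12.3%.

12.3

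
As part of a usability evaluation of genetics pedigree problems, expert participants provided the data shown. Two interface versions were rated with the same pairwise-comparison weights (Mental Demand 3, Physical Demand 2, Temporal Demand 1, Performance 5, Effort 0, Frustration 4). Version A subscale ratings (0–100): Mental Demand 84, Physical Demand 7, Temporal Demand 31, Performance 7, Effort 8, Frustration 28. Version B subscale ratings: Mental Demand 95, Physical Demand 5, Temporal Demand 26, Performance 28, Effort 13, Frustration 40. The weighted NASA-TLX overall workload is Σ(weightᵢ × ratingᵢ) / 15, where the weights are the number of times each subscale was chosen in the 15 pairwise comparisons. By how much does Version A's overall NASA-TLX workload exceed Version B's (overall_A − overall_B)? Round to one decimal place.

-11.8

Version A weighted sum = 3·84 + 2·7 + 1·31 + 5·7 + 0·8 + 4·28 = 252 + 14 + 31 + 35 + 0 + 112 = 444; overall_A = 444/15 = 29.6000.
Version B weighted sum = 3·95 + 2·5 + 1·26 + 5·28 + 0·13 + 4·40 = 285 + 10 + 26 + 140 + 0 + 160 = 621; overall_B = 621/15 = 41.4000.
Difference = 29.6000 − 41.4000 = -11.8000 ≈ -11.8.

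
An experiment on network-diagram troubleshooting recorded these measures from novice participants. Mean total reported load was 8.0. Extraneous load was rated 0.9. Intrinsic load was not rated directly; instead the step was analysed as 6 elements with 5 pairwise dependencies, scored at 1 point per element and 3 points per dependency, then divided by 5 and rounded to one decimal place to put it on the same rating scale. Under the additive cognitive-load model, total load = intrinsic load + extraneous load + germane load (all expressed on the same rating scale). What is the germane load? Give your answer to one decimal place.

2.9

Intrinsic (element-interactivity): (6 × 1 + 5 × 3) / 5 = 21 / 5 = 4.2000 → 4.2.
germane load = total − intrinsic − extraneous
             = 8.0 − 4.2 − 0.9 = 2.9.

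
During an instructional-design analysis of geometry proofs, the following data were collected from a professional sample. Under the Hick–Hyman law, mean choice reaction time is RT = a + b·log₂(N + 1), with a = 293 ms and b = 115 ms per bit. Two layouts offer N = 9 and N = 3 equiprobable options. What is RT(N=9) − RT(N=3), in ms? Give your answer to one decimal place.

RT(9) = 293 + 115·log₂(10) = 293 + 115·3.3219 = 675.0185 ms.
RT(3) = 293 + 115·log₂(4) = 293 + 115·2.0000 = 523.0000 ms.
Difference = 675.0185 − 523.0000 = 152.0185 ≈ 152.0 ms.

152.0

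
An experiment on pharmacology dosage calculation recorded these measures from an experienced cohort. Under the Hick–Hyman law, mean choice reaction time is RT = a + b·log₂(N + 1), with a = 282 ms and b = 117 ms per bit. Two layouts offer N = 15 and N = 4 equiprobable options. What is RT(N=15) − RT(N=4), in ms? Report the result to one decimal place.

196.3

RT(15) = 282 + 117·log₂(16) = 282 + 117·4.0000 = 750.0000 ms.
RT(4) = 282 + 117·log₂(5) = 282 + 117·2.3219 = 553.6623 ms.
Difference = 750.0000 − 553.6623 = 196.3377 ≈ 196.3 ms.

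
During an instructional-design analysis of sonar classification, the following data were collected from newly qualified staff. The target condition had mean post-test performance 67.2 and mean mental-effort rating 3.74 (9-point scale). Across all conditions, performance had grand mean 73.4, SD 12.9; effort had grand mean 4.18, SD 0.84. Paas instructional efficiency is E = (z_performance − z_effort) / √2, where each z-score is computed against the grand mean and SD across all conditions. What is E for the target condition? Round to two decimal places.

0.03

z_performance = (67.2 − 73.4) / 12.9 = -6.2000 / 12.9 = -0.4806.
z_effort = (3.74 − 4.18) / 0.84 = -0.4400 / 0.84 = -0.5238.
z_P − z_E = -0.4806 − (-0.5238) = 0.0432.
E = 0.0432 / √2 = 0.0432 / 1.41421 = 0.0305 ≈ 0.03.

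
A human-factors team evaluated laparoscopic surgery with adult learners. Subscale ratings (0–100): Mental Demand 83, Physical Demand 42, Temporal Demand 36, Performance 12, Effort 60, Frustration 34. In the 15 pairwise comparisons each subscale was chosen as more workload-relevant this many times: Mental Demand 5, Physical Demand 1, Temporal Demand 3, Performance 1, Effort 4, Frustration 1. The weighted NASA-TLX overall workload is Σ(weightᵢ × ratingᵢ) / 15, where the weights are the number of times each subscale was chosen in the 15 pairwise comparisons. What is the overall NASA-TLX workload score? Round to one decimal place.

The tallies are the weights (they sum to 15).
Weighted sum = 5·83 + 1·42 + 3·36 + 1·12 + 4·60 + 1·34
            = 415 + 42 + 108 + 12 + 240 + 34 = 851.
Overall workload = 851 / 15 = 56.7333 ≈ 56.7.

56.7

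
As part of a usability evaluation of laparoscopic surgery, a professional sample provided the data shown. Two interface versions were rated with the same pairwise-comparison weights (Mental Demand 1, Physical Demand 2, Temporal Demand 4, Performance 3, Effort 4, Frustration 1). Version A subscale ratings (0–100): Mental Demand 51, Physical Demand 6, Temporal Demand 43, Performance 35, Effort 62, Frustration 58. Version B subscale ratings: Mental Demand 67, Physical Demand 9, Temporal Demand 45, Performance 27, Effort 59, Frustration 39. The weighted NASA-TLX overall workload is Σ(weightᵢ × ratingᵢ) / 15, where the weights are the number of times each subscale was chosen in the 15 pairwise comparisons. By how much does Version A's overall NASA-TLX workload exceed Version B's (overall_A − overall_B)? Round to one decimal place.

Version A weighted sum = 1·51 + 2·6 + 4·43 + 3·35 + 4·62 + 1·58 = 51 + 12 + 172 + 105 + 248 + 58 = 646; overall_A = 646/15 = 43.0667.
Version B weighted sum = 1·67 + 2·9 + 4·45 + 3·27 + 4·59 + 1·39 = 67 + 18 + 180 + 81 + 236 + 39 = 621; overall_B = 621/15 = 41.4000.
Difference = 43.0667 − 41.4000 = 1.6667 ≈ 1.7.

1.7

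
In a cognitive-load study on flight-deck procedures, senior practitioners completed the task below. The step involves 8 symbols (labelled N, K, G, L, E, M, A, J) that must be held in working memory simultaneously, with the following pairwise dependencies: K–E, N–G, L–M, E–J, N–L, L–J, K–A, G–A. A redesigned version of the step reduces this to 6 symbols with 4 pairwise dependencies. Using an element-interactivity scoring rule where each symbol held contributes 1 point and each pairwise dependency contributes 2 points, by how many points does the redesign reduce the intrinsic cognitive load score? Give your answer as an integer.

Original: 8 × 1 + 8 × 2 = 8 + 16 = 24.
Redesigned: 6 × 1 + 4 × 2 = 6 + 8 = 14.
Reduction = 24 − 14 = 10.

10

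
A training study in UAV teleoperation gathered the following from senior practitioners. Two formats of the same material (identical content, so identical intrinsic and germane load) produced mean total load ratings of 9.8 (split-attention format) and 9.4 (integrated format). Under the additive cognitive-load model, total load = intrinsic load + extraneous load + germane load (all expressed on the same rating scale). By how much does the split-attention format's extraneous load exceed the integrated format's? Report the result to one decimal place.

Intrinsic and germane load are equal across formats, so the difference in total load equals the difference in extraneous load.
Extraneous-load difference = 9.8 − 9.4 = 0.4.

0.4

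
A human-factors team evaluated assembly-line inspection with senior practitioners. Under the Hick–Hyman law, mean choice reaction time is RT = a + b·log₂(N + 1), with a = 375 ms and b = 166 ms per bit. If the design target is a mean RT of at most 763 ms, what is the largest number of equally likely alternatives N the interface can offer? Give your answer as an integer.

4

Set 375 + 166·log₂(N + 1) ≤ 763.
log₂(N + 1) ≤ (763 − 375) / 166 = 2.3373.
N + 1 ≤ 2^2.3373 = 5.0536.
N ≤ 4.0536, so the largest integer N is 4.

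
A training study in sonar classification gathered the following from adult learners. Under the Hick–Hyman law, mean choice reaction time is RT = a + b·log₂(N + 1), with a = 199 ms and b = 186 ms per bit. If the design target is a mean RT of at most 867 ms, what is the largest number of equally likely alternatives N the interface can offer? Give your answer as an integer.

Set 199 + 186·log₂(N + 1) ≤ 867.
log₂(N + 1) ≤ (867 − 199) / 186 = 3.5914.
N + 1 ≤ 2^3.5914 = 12.0537.
N ≤ 11.0537, so the largest integer N is 11.

11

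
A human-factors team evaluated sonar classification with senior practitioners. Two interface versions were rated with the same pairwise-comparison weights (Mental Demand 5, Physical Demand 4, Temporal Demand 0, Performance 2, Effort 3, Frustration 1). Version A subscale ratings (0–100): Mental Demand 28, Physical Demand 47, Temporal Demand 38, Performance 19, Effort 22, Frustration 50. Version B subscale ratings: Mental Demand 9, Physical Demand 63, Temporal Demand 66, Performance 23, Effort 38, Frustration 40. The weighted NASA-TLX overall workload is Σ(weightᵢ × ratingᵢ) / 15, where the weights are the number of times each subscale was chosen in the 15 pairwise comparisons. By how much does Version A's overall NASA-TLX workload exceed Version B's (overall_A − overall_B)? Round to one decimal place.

-1.0

Version A weighted sum = 5·28 + 4·47 + 0·38 + 2·19 + 3·22 + 1·50 = 140 + 188 + 0 + 38 + 66 + 50 = 482; overall_A = 482/15 = 32.1333.
Version B weighted sum = 5·9 + 4·63 + 0·66 + 2·23 + 3·38 + 1·40 = 45 + 252 + 0 + 46 + 114 + 40 = 497; overall_B = 497/15 = 33.1333.
Difference = 32.1333 − 33.1333 = -1.0000 ≈ -1.0.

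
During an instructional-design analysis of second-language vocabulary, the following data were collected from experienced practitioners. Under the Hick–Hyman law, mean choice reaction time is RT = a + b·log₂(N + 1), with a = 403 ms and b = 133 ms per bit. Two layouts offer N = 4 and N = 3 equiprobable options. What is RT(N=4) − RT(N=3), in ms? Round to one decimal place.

RT(4) = 403 + 133·log₂(5) = 403 + 133·2.3219 = 711.8127 ms.
RT(3) = 403 + 133·log₂(4) = 403 + 133·2.0000 = 669.0000 ms.
Difference = 711.8127 − 669.0000 = 42.8127 ≈ 42.8 ms.

42.8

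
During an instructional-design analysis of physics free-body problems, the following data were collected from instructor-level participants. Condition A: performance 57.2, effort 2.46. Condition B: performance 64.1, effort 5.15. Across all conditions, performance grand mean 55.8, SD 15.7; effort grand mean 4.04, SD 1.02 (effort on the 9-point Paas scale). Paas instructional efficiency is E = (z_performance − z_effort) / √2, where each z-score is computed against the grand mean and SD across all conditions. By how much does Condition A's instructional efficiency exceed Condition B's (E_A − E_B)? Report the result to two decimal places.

1.55

Condition A: z_P = (57.2 − 55.8)/15.7 = 0.0892; z_E = (2.46 − 4.04)/1.02 = -1.5490; E_A = (0.0892 − (-1.5490))/√2 = 1.1584.
Condition B: z_P = (64.1 − 55.8)/15.7 = 0.5287; z_E = (5.15 − 4.04)/1.02 = 1.0882; E_B = (0.5287 − 1.0882)/√2 = -0.3956.
E_A − E_B = 1.1584 − (-0.3956) = 1.5540 ≈ 1.55.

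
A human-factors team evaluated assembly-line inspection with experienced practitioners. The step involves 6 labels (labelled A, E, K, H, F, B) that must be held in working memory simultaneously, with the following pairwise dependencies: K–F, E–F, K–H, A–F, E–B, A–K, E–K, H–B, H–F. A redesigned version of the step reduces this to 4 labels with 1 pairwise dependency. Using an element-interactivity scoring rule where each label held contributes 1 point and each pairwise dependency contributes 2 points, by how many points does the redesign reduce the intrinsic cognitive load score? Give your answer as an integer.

18

Original: 6 × 1 + 9 × 2 = 6 + 18 = 24.
Redesigned: 4 × 1 + 1 × 2 = 4 + 2 = 6.
Reduction = 24 − 6 = 18.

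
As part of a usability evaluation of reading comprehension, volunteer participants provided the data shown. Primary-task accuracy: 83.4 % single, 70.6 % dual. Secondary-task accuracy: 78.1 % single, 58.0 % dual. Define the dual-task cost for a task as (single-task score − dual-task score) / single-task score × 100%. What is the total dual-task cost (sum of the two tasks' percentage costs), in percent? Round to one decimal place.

41.1

Primary cost = (83.4 − 70.6) / 83.4 × 100% = 15.3477%.
Secondary cost = (78.1 − 58.0) / 78.1 × 100% = 25.7362%.
Total = 15.3477% + 25.7362% = 41.0839% ≈ 41.1%.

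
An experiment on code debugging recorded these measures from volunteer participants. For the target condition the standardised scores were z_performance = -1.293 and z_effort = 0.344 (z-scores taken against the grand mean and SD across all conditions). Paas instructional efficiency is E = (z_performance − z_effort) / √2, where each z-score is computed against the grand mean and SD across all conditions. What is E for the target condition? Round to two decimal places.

z_P − z_E = -1.293 − 0.344 = -1.6370.
E = -1.6370 / √2 = -1.6370 / 1.41421 = -1.1575 ≈ -1.16.

-1.16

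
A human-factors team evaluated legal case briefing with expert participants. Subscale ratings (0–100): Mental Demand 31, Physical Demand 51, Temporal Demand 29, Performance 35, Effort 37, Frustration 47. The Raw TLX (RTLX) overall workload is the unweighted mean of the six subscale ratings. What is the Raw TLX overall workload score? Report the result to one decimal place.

Sum of ratings = 31 + 51 + 29 + 35 + 37 + 47 = 230.
RTLX = 230 / 6 = 38.3333 ≈ 38.3.

38.3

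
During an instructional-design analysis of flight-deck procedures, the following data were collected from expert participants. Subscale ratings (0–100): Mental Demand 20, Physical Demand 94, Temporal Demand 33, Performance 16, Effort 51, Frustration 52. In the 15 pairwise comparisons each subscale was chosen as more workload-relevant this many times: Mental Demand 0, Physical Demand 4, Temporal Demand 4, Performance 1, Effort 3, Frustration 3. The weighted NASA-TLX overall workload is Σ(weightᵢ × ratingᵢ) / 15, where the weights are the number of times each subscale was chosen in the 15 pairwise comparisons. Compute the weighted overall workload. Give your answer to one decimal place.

The tallies are the weights (they sum to 15).
Weighted sum = 0·20 + 4·94 + 4·33 + 1·16 + 3·51 + 3·52
            = 0 + 376 + 132 + 16 + 153 + 156 = 833.
Overall workload = 833 / 15 = 55.5333 ≈ 55.5.

55.5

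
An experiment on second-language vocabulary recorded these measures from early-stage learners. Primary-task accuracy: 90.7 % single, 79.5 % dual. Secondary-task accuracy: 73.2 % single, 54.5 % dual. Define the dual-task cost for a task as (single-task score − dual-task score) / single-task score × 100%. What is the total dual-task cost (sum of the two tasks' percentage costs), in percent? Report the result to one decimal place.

37.9

Primary cost = (90.7 − 79.5) / 90.7 × 100% = 12.3484%.
Secondary cost = (73.2 − 54.5) / 73.2 × 100% = 25.5464%.
Total = 12.3484% + 25.5464% = 37.8948% ≈ 37.9%.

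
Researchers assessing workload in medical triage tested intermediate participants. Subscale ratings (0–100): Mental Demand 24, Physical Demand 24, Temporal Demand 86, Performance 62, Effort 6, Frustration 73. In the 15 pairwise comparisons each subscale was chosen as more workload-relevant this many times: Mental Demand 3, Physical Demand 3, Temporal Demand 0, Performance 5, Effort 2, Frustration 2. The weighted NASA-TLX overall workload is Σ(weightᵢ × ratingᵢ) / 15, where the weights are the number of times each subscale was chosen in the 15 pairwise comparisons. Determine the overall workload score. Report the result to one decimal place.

40.8

The tallies are the weights (they sum to 15).
Weighted sum = 3·24 + 3·24 + 0·86 + 5·62 + 2·6 + 2·73
            = 72 + 72 + 0 + 310 + 12 + 146 = 612.
Overall workload = 612 / 15 = 40.8000 ≈ 40.8.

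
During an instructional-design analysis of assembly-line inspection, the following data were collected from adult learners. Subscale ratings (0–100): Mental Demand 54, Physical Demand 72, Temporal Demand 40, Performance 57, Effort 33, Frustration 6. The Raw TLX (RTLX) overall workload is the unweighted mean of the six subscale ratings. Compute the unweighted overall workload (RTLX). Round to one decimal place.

Sum of ratings = 54 + 72 + 40 + 57 + 33 + 6 = 262.
RTLX = 262 / 6 = 43.6667 ≈ 43.7.

43.7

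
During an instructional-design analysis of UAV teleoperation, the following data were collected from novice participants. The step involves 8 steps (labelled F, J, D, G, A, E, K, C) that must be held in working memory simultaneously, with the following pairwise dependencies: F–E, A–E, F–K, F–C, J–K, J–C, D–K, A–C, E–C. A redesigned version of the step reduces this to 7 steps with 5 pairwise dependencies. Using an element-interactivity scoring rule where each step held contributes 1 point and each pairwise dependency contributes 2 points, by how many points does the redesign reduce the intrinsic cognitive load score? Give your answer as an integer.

9

Original: 8 × 1 + 9 × 2 = 8 + 18 = 26.
Redesigned: 7 × 1 + 5 × 2 = 7 + 10 = 17.
Reduction = 26 − 17 = 9.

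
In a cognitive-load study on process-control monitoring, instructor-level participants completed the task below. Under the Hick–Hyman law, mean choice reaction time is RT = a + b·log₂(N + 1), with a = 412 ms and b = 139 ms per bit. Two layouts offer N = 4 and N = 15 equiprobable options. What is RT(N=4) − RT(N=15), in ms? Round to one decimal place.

-233.3

RT(4) = 412 + 139·log₂(5) = 412 + 139·2.3219 = 734.7441 ms.
RT(15) = 412 + 139·log₂(16) = 412 + 139·4.0000 = 968.0000 ms.
Difference = 734.7441 − 968.0000 = -233.2559 ≈ -233.3 ms.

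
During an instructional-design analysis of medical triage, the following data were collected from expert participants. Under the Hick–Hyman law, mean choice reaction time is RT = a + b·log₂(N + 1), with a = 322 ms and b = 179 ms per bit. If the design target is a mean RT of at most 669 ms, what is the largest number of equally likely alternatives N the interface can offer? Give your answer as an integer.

2

Set 322 + 179·log₂(N + 1) ≤ 669.
log₂(N + 1) ≤ (669 − 322) / 179 = 1.9385.
N + 1 ≤ 2^1.9385 = 3.8331.
N ≤ 2.8331, so the largest integer N is 2.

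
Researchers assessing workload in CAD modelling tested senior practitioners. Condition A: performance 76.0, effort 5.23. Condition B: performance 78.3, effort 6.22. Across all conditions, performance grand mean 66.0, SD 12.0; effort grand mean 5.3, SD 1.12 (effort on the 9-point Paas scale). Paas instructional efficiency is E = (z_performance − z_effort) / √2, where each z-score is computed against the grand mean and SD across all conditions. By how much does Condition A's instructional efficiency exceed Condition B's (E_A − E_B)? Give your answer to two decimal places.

0.49

Condition A: z_P = (76.0 − 66.0)/12.0 = 0.8333; z_E = (5.23 − 5.3)/1.12 = -0.0625; E_A = (0.8333 − (-0.0625))/√2 = 0.6334.
Condition B: z_P = (78.3 − 66.0)/12.0 = 1.0250; z_E = (6.22 − 5.3)/1.12 = 0.8214; E_B = (1.0250 − 0.8214)/√2 = 0.1440.
E_A − E_B = 0.6334 − 0.1440 = 0.4894 ≈ 0.49.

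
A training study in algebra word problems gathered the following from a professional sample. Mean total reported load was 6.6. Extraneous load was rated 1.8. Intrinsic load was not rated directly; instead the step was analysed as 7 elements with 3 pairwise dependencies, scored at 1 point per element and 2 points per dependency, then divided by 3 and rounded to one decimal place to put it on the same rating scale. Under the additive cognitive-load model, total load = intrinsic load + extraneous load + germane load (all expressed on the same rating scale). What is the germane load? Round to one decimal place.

Intrinsic (element-interactivity): (7 × 1 + 3 × 2) / 3 = 13 / 3 = 4.3333 → 4.3.
germane load = total − intrinsic − extraneous
             = 6.6 − 4.3 − 1.8 = 0.5.

0.5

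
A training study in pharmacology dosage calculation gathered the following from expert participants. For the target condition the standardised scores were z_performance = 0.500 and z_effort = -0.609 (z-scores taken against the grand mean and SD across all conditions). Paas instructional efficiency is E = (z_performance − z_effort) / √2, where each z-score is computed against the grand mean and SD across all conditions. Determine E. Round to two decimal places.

z_P − z_E = 0.500 − (-0.609) = 1.1090.
E = 1.1090 / √2 = 1.1090 / 1.41421 = 0.7842 ≈ 0.78.

0.78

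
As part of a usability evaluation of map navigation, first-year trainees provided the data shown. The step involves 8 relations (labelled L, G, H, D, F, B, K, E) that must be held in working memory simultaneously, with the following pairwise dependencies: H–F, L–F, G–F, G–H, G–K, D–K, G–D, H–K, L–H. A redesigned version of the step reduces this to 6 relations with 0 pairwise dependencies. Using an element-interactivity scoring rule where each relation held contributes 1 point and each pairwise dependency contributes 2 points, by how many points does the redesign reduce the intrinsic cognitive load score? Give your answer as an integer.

20

Original: 8 × 1 + 9 × 2 = 8 + 18 = 26.
Redesigned: 6 × 1 + 0 × 2 = 6 + 0 = 6.
Reduction = 26 − 6 = 20.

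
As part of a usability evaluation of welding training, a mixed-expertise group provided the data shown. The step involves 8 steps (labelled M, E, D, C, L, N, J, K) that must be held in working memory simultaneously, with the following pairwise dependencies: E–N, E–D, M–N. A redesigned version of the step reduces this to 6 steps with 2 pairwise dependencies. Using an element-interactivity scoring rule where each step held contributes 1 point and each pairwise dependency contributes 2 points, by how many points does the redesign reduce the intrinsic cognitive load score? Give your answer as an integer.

Original: 8 × 1 + 3 × 2 = 8 + 6 = 14.
Redesigned: 6 × 1 + 2 × 2 = 6 + 4 = 10.
Reduction = 14 − 10 = 4.

4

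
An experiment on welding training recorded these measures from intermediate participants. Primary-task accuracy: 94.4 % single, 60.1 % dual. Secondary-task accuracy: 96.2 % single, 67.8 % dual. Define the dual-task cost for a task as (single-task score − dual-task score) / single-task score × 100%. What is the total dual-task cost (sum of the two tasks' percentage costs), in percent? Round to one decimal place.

Primary cost = (94.4 − 60.1) / 94.4 × 100% = 36.3347%.
Secondary cost = (96.2 − 67.8) / 96.2 × 100% = 29.5218%.
Total = 36.3347% + 29.5218% = 65.8565% ≈ 65.9%.

65.9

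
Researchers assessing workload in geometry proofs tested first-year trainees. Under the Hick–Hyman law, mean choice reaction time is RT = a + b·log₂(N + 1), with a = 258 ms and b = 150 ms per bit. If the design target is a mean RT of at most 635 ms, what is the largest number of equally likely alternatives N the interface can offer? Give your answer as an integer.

4

Set 258 + 150·log₂(N + 1) ≤ 635.
log₂(N + 1) ≤ (635 − 258) / 150 = 2.5133.
N + 1 ≤ 2^2.5133 = 5.7092.
N ≤ 4.7092, so the largest integer N is 4.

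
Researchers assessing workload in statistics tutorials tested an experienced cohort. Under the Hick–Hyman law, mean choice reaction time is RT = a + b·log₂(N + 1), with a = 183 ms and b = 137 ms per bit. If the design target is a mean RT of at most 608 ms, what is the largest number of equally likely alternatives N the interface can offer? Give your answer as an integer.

Set 183 + 137·log₂(N + 1) ≤ 608.
log₂(N + 1) ≤ (608 − 183) / 137 = 3.1022.
N + 1 ≤ 2^3.1022 = 8.5873.
N ≤ 7.5873, so the largest integer N is 7.

7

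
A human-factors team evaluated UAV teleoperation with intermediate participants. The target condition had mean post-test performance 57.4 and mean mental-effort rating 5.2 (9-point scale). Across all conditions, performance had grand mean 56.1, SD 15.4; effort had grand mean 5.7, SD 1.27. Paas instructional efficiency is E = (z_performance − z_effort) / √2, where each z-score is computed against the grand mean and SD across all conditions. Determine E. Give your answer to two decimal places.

z_performance = (57.4 − 56.1) / 15.4 = 1.3000 / 15.4 = 0.0844.
z_effort = (5.2 − 5.7) / 1.27 = -0.5000 / 1.27 = -0.3937.
z_P − z_E = 0.0844 − (-0.3937) = 0.4781.
E = 0.4781 / √2 = 0.4781 / 1.41421 = 0.3381 ≈ 0.34.

0.34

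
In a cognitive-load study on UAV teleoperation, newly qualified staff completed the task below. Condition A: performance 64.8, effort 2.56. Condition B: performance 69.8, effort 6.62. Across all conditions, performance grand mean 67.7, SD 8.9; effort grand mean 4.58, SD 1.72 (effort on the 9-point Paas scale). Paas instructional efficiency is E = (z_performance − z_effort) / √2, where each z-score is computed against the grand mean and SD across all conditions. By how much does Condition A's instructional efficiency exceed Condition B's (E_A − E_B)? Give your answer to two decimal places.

Condition A: z_P = (64.8 − 67.7)/8.9 = -0.3258; z_E = (2.56 − 4.58)/1.72 = -1.1744; E_A = (-0.3258 − (-1.1744))/√2 = 0.6001.
Condition B: z_P = (69.8 − 67.7)/8.9 = 0.2360; z_E = (6.62 − 4.58)/1.72 = 1.1860; E_B = (0.2360 − 1.1860)/√2 = -0.6718.
E_A − E_B = 0.6001 − (-0.6718) = 1.2719 ≈ 1.27.

1.27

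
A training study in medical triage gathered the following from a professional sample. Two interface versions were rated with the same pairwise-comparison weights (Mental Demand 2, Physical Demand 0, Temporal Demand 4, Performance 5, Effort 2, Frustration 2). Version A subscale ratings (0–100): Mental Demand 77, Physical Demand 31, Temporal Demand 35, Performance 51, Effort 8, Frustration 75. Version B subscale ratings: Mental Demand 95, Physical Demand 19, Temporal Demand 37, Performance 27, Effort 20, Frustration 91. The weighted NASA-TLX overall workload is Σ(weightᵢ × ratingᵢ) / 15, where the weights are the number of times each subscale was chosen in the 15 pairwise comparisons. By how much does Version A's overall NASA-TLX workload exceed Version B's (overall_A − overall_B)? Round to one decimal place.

1.3

Version A weighted sum = 2·77 + 0·31 + 4·35 + 5·51 + 2·8 + 2·75 = 154 + 0 + 140 + 255 + 16 + 150 = 715; overall_A = 715/15 = 47.6667.
Version B weighted sum = 2·95 + 0·19 + 4·37 + 5·27 + 2·20 + 2·91 = 190 + 0 + 148 + 135 + 40 + 182 = 695; overall_B = 695/15 = 46.3333.
Difference = 47.6667 − 46.3333 = 1.3334 ≈ 1.3.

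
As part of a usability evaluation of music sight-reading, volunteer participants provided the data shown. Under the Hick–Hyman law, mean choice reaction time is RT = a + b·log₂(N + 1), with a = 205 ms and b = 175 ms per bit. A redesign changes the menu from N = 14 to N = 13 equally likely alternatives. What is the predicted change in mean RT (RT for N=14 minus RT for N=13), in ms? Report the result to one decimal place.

RT(14) = 205 + 175·log₂(15) = 205 + 175·3.9069 = 888.7075 ms.
RT(13) = 205 + 175·log₂(14) = 205 + 175·3.8074 = 871.2950 ms.
Difference = 888.7075 − 871.2950 = 17.4125 ≈ 17.4 ms.

17.4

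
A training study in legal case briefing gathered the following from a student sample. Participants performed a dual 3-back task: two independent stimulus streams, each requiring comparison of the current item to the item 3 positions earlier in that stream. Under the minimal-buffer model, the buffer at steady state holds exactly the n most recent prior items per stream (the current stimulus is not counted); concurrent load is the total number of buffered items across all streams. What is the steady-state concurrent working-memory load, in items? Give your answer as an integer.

Each stream's buffer holds its 3 most recent prior items.
Two independent streams: 2 × 3 = 6 buffered items at steady state.

6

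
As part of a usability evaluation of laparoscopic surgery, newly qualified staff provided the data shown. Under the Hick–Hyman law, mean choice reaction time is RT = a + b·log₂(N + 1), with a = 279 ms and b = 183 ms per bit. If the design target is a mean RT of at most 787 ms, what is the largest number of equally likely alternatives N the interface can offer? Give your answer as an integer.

5

Set 279 + 183·log₂(N + 1) ≤ 787.
log₂(N + 1) ≤ (787 − 279) / 183 = 2.7760.
N + 1 ≤ 2^2.7760 = 6.8495.
N ≤ 5.8495, so the largest integer N is 5.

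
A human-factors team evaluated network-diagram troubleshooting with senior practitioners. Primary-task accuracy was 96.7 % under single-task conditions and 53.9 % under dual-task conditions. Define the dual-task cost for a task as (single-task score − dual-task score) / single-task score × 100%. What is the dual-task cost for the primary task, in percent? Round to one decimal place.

Cost = (96.7 − 53.9) / 96.7 × 100%
     = 42.8000 / 96.7 × 100% = 44.2606%.
≈ 44.3%.

44.3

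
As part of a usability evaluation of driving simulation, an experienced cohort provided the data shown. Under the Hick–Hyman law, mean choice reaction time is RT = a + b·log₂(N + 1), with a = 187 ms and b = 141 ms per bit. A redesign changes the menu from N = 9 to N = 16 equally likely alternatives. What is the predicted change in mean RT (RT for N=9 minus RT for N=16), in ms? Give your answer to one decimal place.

-107.9

RT(9) = 187 + 141·log₂(10) = 187 + 141·3.3219 = 655.3879 ms.
RT(16) = 187 + 141·log₂(17) = 187 + 141·4.0875 = 763.3375 ms.
Difference = 655.3879 − 763.3375 = -107.9496 ≈ -107.9 ms.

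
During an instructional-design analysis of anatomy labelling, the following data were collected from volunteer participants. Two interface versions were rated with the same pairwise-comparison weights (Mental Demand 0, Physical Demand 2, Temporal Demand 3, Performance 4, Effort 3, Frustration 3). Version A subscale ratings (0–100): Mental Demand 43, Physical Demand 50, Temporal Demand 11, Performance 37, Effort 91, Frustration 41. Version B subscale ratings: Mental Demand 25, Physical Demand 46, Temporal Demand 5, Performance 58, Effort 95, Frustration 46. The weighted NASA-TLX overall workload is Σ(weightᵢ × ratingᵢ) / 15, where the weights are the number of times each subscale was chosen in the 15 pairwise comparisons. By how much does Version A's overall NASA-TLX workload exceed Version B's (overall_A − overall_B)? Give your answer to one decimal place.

-5.7

Version A weighted sum = 0·43 + 2·50 + 3·11 + 4·37 + 3·91 + 3·41 = 0 + 100 + 33 + 148 + 273 + 123 = 677; overall_A = 677/15 = 45.1333.
Version B weighted sum = 0·25 + 2·46 + 3·5 + 4·58 + 3·95 + 3·46 = 0 + 92 + 15 + 232 + 285 + 138 = 762; overall_B = 762/15 = 50.8000.
Difference = 45.1333 − 50.8000 = -5.6667 ≈ -5.7.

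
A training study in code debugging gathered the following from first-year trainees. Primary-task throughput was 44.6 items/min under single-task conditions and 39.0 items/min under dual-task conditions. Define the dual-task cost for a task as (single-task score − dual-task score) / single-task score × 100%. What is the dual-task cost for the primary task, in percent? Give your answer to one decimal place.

12.6

Cost = (44.6 − 39.0) / 44.6 × 100%
     = 5.6000 / 44.6 × 100% = 12.5561%.
≈ 12.6%.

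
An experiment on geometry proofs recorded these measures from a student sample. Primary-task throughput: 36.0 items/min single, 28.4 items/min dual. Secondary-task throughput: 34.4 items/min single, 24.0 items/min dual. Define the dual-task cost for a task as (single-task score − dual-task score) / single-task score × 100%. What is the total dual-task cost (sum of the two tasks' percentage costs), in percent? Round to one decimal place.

Primary cost = (36.0 − 28.4) / 36.0 × 100% = 21.1111%.
Secondary cost = (34.4 − 24.0) / 34.4 × 100% = 30.2326%.
Total = 21.1111% + 30.2326% = 51.3437% ≈ 51.3%.

51.3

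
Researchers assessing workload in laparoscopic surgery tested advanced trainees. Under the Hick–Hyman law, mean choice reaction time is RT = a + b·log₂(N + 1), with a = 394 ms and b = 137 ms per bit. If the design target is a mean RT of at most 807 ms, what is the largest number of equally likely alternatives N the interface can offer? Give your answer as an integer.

7

Set 394 + 137·log₂(N + 1) ≤ 807.
log₂(N + 1) ≤ (807 − 394) / 137 = 3.0146.
N + 1 ≤ 2^3.0146 = 8.0814.
N ≤ 7.0814, so the largest integer N is 7.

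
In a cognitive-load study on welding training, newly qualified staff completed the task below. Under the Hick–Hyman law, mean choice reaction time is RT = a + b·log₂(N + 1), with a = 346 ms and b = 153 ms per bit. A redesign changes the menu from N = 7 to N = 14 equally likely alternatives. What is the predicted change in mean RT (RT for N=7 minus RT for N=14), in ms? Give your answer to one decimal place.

-138.8

RT(7) = 346 + 153·log₂(8) = 346 + 153·3.0000 = 805.0000 ms.
RT(14) = 346 + 153·log₂(15) = 346 + 153·3.9069 = 943.7557 ms.
Difference = 805.0000 − 943.7557 = -138.7557 ≈ -138.8 ms.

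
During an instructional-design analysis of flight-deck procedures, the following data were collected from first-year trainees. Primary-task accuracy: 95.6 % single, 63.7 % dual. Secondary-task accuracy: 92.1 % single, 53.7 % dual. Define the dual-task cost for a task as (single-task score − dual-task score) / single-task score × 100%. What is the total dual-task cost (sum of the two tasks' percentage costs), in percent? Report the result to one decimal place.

75.1

Primary cost = (95.6 − 63.7) / 95.6 × 100% = 33.3682%.
Secondary cost = (92.1 − 53.7) / 92.1 × 100% = 41.6938%.
Total = 33.3682% + 41.6938% = 75.0620% ≈ 75.1%.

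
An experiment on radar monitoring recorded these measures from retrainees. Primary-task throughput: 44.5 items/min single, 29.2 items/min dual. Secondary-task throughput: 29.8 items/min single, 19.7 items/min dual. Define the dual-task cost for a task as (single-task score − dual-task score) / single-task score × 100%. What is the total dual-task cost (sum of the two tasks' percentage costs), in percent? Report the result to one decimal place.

Primary cost = (44.5 − 29.2) / 44.5 × 100% = 34.3820%.
Secondary cost = (29.8 − 19.7) / 29.8 × 100% = 33.8926%.
Total = 34.3820% + 33.8926% = 68.2746% ≈ 68.3%.

68.3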